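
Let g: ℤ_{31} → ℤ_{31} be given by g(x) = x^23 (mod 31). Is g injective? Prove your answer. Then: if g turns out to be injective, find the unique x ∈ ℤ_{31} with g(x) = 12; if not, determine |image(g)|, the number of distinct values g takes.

Since 31 is prime, the nonzero elements of ℤ_{31} form a cyclic group of order 30.
As gcd(23, 30) = 1, raising to the 23rd power is a bijection on this group: if x_1^23 ≡ x_2^23 then (x_1x_2^{−1})^23 = 1, and the only element of order dividing gcd(23, 30) = 1 is 1, so x_1 = x_2.
With g(0) = 0 this makes g injective on all of ℤ_{31}, hence bijective (finite equal-size domain and codomain). In particular g is injective.
Since g is injective, we find the preimage of 12. The inverse of x ↦ x^23 on (ℤ_{31})^× is x ↦ x^17, because 23·17 = 391 = 13·30 + 1 ≡ 1 (mod 30) and x^{30} = 1 for x ≠ 0 (Fermat). So g⁻¹(12) = 12^17 mod 31.
Repeated squaring mod 31: 12^1 ≡ 12, 12^2 ≡ 12² = 144 ≡ 20, 12^4 ≡ 20² = 400 ≡ 28, 12^8 ≡ 28² = 784 ≡ 9, 12^16 ≡ 9² = 81 ≡ 19. Since 17 = 16 + 1, 12^17 ≡ 19·12: 19·12 = 228 ≡ 11. So 12^17 ≡ 11 (mod 31).
Hence g⁻¹(12) = 11.

11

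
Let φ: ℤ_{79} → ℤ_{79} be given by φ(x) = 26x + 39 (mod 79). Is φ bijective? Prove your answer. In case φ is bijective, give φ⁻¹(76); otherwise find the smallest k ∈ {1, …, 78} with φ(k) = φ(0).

47

Recall: φ is injective when φ(u) = φ(v) forces u = v.
Suppose φ(u) = φ(v) in ℤ_{79}. Then 26u + 39 ≡ 26v + 39 (mod 79), so 26(u − v) ≡ 0 (mod 79).
Since gcd(26, 79) = 1, 26 is invertible modulo 79, thus u − v ≡ 0 (mod 79), i.e. u = v.
We now compute 26⁻¹ mod 79 explicitly. Euclid's algorithm: 79 = 3·26 + 1; back-substituting gives 1 = 76·26 − 25·79, so 26⁻¹ ≡ 76 (mod 79).
For any y ∈ ℤ_{79}, x = 76(y − 39) mod 79 satisfies φ(x) = 26·76(y − 39) + 39 ≡ y (since 26·76 ≡ 1 mod 79). So every y has a preimage.
Therefore φ is bijective.
Since φ is bijective, we compute φ⁻¹(76): solve 26x + 39 ≡ 76 (mod 79), i.e. 26x ≡ 37 (mod 79).
Multiplying by 26⁻¹ = 76 gives x ≡ 76·37 = 2812 = 35·79 + 47 ≡ 47 (mod 79).
Check: φ(47) = 26·47 + 39 = 1261 = 15·79 + 76 ≡ 76 (mod 79).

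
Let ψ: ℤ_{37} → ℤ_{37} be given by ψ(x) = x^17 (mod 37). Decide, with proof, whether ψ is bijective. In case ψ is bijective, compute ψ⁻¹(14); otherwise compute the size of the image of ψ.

Since 37 is prime, the nonzero elements of ℤ_{37} form a cyclic group of order 36.
As gcd(17, 36) = 1, raising to the 17th power is a bijection on this group: if x_1^17 ≡ x_2^17 then (x_1x_2^{−1})^17 = 1, and the only element of order dividing gcd(17, 36) = 1 is 1, so x_1 = x_2.
With ψ(0) = 0 this makes ψ injective on all of ℤ_{37}, hence bijective (finite equal-size domain and codomain). In particular ψ is bijective.
Since ψ is bijective, we find the preimage of 14. The inverse of x ↦ x^17 on (ℤ_{37})^× is x ↦ x^17, because 17·17 = 289 = 8·36 + 1 ≡ 1 (mod 36) and x^{36} = 1 for x ≠ 0 (Fermat). So ψ⁻¹(14) = 14^17 mod 37.
Repeated squaring mod 37: 14^1 ≡ 14, 14^2 ≡ 14² = 196 ≡ 11, 14^4 ≡ 11² = 121 ≡ 10, 14^8 ≡ 10² = 100 ≡ 26, 14^16 ≡ 26² = 676 ≡ 10. Since 17 = 16 + 1, 14^17 ≡ 10·14: 10·14 = 140 ≡ 29. So 14^17 ≡ 29 (mod 37).
Hence ψ⁻¹(14) = 29.

29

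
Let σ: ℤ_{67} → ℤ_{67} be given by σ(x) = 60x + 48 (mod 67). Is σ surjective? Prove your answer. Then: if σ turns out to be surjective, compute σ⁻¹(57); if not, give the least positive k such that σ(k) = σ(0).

37

Since gcd(60, 67) = 1, 60 is invertible modulo 67. Euclid's algorithm: 67 = 1·60 + 7, 60 = 8·7 + 4, 7 = 1·4 + 3, 4 = 1·3 + 1; back-substituting gives 1 = 19·60 − 17·67, so 60⁻¹ ≡ 19 (mod 67).
For any y ∈ ℤ_{67}, x = 19(y − 48) mod 67 satisfies σ(x) = 60·19(y − 48) + 48 ≡ y (since 60·19 ≡ 1 mod 67). So every y has a preimage.
Thus σ is surjective.
Since σ is surjective, we find σ⁻¹(57): we need 60x ≡ 57 − 48 ≡ 9 (mod 67). Using 60⁻¹ = 19: x ≡ 19·9 = 171 = 2·67 + 37, so x = 37.
Check: σ(37) = 60·37 + 48 = 2268 = 33·67 + 57 ≡ 57 (mod 67).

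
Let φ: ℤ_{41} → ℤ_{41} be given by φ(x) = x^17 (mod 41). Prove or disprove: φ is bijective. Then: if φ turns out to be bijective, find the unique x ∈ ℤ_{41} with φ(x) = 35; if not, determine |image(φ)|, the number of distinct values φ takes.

24

Since 41 is prime, the nonzero elements of ℤ_{41} form a cyclic group of order 40.
As gcd(17, 40) = 1, raising to the 17th power is a bijection on this group: if a^17 ≡ b^17 then (ab^{−1})^17 = 1, and the only element of order dividing gcd(17, 40) = 1 is 1, so a = b.
With φ(0) = 0 this makes φ injective on all of ℤ_{41}, hence bijective (finite equal-size domain and codomain). In particular φ is bijective.
Since φ is bijective, we find the preimage of 35. The inverse of x ↦ x^17 on (ℤ_{41})^× is x ↦ x^33, because 17·33 = 561 = 14·40 + 1 ≡ 1 (mod 40) and x^{40} = 1 for x ≠ 0 (Fermat). So φ⁻¹(35) = 35^33 mod 41.
Repeated squaring mod 41: 35^1 ≡ 35, 35^2 ≡ 35² = 1225 ≡ 36, 35^4 ≡ 36² = 1296 ≡ 25, 35^8 ≡ 25² = 625 ≡ 10, 35^16 ≡ 10² = 100 ≡ 18, 35^32 ≡ 18² = 324 ≡ 37. Since 33 = 32 + 1, 35^33 ≡ 37·35: 37·35 = 1295 ≡ 24. So 35^33 ≡ 24 (mod 41).
Hence φ⁻¹(35) = 24.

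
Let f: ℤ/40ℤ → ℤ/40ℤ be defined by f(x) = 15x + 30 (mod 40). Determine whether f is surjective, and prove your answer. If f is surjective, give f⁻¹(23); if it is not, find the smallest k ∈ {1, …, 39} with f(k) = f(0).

8

Since gcd(15, 40) = 5, we have 15x ≡ 0 (mod 5) for all x, so f(x) ≡ 0 (mod 5).
But 1 ≢ 0 (mod 5), so 1 ∈ ℤ/40ℤ has no preimage. So f is not surjective.
Since f is not surjective, we find the least positive k with f(k) = f(0): this means 15k ≡ 0 (mod 40), i.e. 40 ∣ 15k. Since gcd(15, 40) = 5, dividing through by 5 this holds exactly when 8 ∣ 3k, and as gcd(3, 8) = 1, exactly when 8 ∣ k.
The smallest positive such k is 8.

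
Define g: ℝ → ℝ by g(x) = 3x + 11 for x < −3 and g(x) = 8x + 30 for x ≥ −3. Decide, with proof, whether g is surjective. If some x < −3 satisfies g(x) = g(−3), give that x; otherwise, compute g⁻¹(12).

Both pieces are strictly increasing (slopes 3 and 8), so each is injective on its own interval.
The left piece maps (−∞, −3) onto (−∞, 2); the right piece maps [−3, ∞) onto [6, ∞).
The union (−∞, 2) ∪ [6, ∞) omits the interval between 2 and 6; in particular 2 has no preimage. So g is not surjective.
Because the two images are disjoint, no x < −3 has g(x) = g(−3), so we compute g⁻¹(12): 12 lies in [6, ∞), so solve 8x + 30 = 12: x = (12 − 30)/8 = −9/4.

-9/4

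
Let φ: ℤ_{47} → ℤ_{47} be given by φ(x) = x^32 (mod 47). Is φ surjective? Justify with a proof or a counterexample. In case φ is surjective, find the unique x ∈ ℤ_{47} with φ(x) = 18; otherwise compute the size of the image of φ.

φ(23): Repeated squaring mod 47: 23^1 ≡ 23, 23^2 ≡ 23² = 529 ≡ 12, 23^4 ≡ 12² = 144 ≡ 3, 23^8 ≡ 3² = 9, 23^16 ≡ 9² = 81 ≡ 34, 23^32 ≡ 34² = 1156 ≡ 28. So 23^32 ≡ 28 (mod 47).
φ(24): Repeated squaring mod 47: 24^1 ≡ 24, 24^2 ≡ 24² = 576 ≡ 12, 24^4 ≡ 12² = 144 ≡ 3, 24^8 ≡ 3² = 9, 24^16 ≡ 9² = 81 ≡ 34, 24^32 ≡ 34² = 1156 ≡ 28. So 24^32 ≡ 28 (mod 47).
So φ(23) = φ(24) = 28 while 23 ≠ 24, hence φ is not injective.
A non-injective map from the 47-element set ℤ_{47} to itself takes at most 46 distinct values, so it cannot be surjective. So φ is not surjective.
Since φ is not surjective, we determine |image(φ)|. Computing x^32 mod 47 for each x (by repeated squaring, reducing mod 47 at every step), the values φ(0), φ(1), …, φ(46) are: 0, 1, 42, 37, 25, 7, 3, 18, 16, 6, 12, 9, 32, 36, 4, 24, 14, 21, 17, 27, 34, 8, 2, 28, 28, 2, 8, 34, 27, 17, 21, 14, 24, 4, 36, 32, 9, 12, 6, 16, 18, 3, 7, 25, 37, 42, 1.
The distinct values are {0, 1, 2, 3, 4, 6, 7, 8, 9, 12, 14, 16, 17, 18, 21, 24, 25, 27, 28, 32, 34, 36, 37, 42}; there are 24 of them.

24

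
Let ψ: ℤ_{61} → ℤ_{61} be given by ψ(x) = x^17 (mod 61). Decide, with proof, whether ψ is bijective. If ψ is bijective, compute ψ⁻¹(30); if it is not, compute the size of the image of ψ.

Since 61 is prime, the nonzero elements of ℤ_{61} form a cyclic group of order 60.
As gcd(17, 60) = 1, raising to the 17th power is a bijection on this group: if u^17 ≡ v^17 then (uv^{−1})^17 = 1, and the only element of order dividing gcd(17, 60) = 1 is 1, so u = v.
With ψ(0) = 0 this makes ψ injective on all of ℤ_{61}, hence bijective (finite equal-size domain and codomain). In particular ψ is bijective.
Since ψ is bijective, we find the preimage of 30. The inverse of x ↦ x^17 on (ℤ_{61})^× is x ↦ x^53, because 17·53 = 901 = 15·60 + 1 ≡ 1 (mod 60) and x^{60} = 1 for x ≠ 0 (Fermat). So ψ⁻¹(30) = 30^53 mod 61.
Repeated squaring mod 61: 30^1 ≡ 30, 30^2 ≡ 30² = 900 ≡ 46, 30^4 ≡ 46² = 2116 ≡ 42, 30^8 ≡ 42² = 1764 ≡ 56, 30^16 ≡ 56² = 3136 ≡ 25, 30^32 ≡ 25² = 625 ≡ 15. Since 53 = 32 + 16 + 4 + 1, 30^53 ≡ 15·25·42·30: 15·25 = 375 ≡ 9, then 9·42 = 378 ≡ 12, then 12·30 = 360 ≡ 55. So 30^53 ≡ 55 (mod 61).
Hence ψ⁻¹(30) = 55.

55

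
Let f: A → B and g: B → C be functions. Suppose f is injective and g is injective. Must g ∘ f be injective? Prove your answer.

Suppose (g ∘ f)(a) = (g ∘ f)(b), i.e. g(f(a)) = g(f(b)).
Since g is injective, f(a) = f(b). Since f is injective, a = b. So g ∘ f is injective.

injective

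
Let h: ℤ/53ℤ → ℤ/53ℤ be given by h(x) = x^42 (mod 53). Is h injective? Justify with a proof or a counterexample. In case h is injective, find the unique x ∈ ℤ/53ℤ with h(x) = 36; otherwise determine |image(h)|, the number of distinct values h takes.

h(26): Repeated squaring mod 53: 26^1 ≡ 26, 26^2 ≡ 26² = 676 ≡ 40, 26^4 ≡ 40² = 1600 ≡ 10, 26^8 ≡ 10² = 100 ≡ 47, 26^16 ≡ 47² = 2209 ≡ 36, 26^32 ≡ 36² = 1296 ≡ 24. Since 42 = 32 + 8 + 2, 26^42 ≡ 24·47·40: 24·47 = 1128 ≡ 15, then 15·40 = 600 ≡ 17. So 26^42 ≡ 17 (mod 53).
h(27): Repeated squaring mod 53: 27^1 ≡ 27, 27^2 ≡ 27² = 729 ≡ 40, 27^4 ≡ 40² = 1600 ≡ 10, 27^8 ≡ 10² = 100 ≡ 47, 27^16 ≡ 47² = 2209 ≡ 36, 27^32 ≡ 36² = 1296 ≡ 24. Since 42 = 32 + 8 + 2, 27^42 ≡ 24·47·40: 24·47 = 1128 ≡ 15, then 15·40 = 600 ≡ 17. So 27^42 ≡ 17 (mod 53).
So h(26) = h(27) = 17 while 26 ≠ 27, therefore h is not injective.
Since h is not injective, we determine |image(h)|. Computing x^42 mod 53 for each x (by repeated squaring, reducing mod 53 at every step), the values h(0), h(1), …, h(52) are: 0, 1, 25, 38, 42, 40, 49, 28, 43, 13, 46, 47, 6, 24, 11, 36, 15, 16, 7, 29, 37, 4, 9, 52, 44, 10, 17, 17, 10, 44, 52, 9, 4, 37, 29, 7, 16, 15, 36, 11, 24, 6, 47, 46, 13, 43, 28, 49, 40, 42, 38, 25, 1.
The distinct values are {0, 1, 4, 6, 7, 9, 10, 11, 13, 15, 16, 17, 24, 25, 28, 29, 36, 37, 38, 40, 42, 43, 44, 46, 47, 49, 52}; there are 27 of them.

27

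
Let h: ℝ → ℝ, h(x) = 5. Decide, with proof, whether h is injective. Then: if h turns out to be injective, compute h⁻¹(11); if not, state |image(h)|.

By definition, h is injective if h(x_1) = h(x_2) implies x_1 = x_2.
h(0) = 5 = h(1) with 0 ≠ 1, so h is not injective.
Since h is not injective, we state |image(h)|: the image of h is {5}, which has 1 element.

1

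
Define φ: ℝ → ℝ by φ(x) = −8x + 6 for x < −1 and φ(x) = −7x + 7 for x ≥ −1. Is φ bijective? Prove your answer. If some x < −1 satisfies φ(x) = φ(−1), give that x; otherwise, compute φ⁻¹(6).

Both pieces are strictly decreasing (slopes −8 and −7), so each is injective on its own interval.
The left piece maps (−∞, −1) onto (14, ∞); the right piece maps [−1, ∞) onto (−∞, 14].
Since 14 = 14, the images partition ℝ: φ is injective and surjective, hence bijective.
Because the two images are disjoint, no x < −1 has φ(x) = φ(−1), so we compute φ⁻¹(6): 6 lies in (−∞, 14], so solve −7x + 7 = 6: x = (6 − 7)/(−7) = 1/7.

1/7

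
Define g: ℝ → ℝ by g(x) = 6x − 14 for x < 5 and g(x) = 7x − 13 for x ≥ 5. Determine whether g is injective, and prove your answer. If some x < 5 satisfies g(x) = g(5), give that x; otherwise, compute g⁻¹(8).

11/3

Both pieces are strictly increasing (slopes 6 and 7), so each is injective on its own interval.
The left piece maps (−∞, 5) onto (−∞, 16); the right piece maps [5, ∞) onto [22, ∞).
These images are disjoint, so no value is attained by both pieces. Thus g is injective.
Because the two images are disjoint, no x < 5 has g(x) = g(5), so we compute g⁻¹(8): 8 lies in (−∞, 16), so solve 6x − 14 = 8: x = (8 + 14)/6 = 11/3.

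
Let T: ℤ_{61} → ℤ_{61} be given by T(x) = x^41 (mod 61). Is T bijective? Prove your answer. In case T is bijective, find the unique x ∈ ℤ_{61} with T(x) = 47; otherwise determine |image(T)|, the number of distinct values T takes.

13

Since 61 is prime, the nonzero elements of ℤ_{61} form a cyclic group of order 60.
As gcd(41, 60) = 1, raising to the 41st power is a bijection on this group: if s^41 ≡ t^41 then (st^{−1})^41 = 1, and the only element of order dividing gcd(41, 60) = 1 is 1, so s = t.
With T(0) = 0 this makes T injective on all of ℤ_{61}, hence bijective (finite equal-size domain and codomain). In particular T is bijective.
Since T is bijective, we find the preimage of 47. The inverse of x ↦ x^41 on (ℤ_{61})^× is x ↦ x^41, because 41·41 = 1681 = 28·60 + 1 ≡ 1 (mod 60) and x^{60} = 1 for x ≠ 0 (Fermat). So T⁻¹(47) = 47^41 mod 61.
Repeated squaring mod 61: 47^1 ≡ 47, 47^2 ≡ 47² = 2209 ≡ 13, 47^4 ≡ 13² = 169 ≡ 47, 47^8 ≡ 47² = 2209 ≡ 13, 47^16 ≡ 13² = 169 ≡ 47, 47^32 ≡ 47² = 2209 ≡ 13. Since 41 = 32 + 8 + 1, 47^41 ≡ 13·13·47: 13·13 = 169 ≡ 47, then 47·47 = 2209 ≡ 13. So 47^41 ≡ 13 (mod 61).
Hence T⁻¹(47) = 13.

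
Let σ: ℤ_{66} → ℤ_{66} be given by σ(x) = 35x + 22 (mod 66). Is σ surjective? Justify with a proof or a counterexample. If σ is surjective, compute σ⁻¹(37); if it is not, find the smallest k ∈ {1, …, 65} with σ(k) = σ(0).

57

Recall: surjectivity means every element of the codomain has a preimage under σ.
Since gcd(35, 66) = 1, 35 is invertible modulo 66. Euclid's algorithm: 66 = 1·35 + 31, 35 = 1·31 + 4, 31 = 7·4 + 3, 4 = 1·3 + 1; back-substituting gives 1 = 17·35 − 9·66, so 35⁻¹ ≡ 17 (mod 66).
Then y ↦ 17(y − 22) is a two-sided inverse to σ, so every y ∈ ℤ_{66} has a preimage.
Therefore σ is surjective.
Since σ is surjective, we find σ⁻¹(37): we need 35x ≡ 37 − 22 ≡ 15 (mod 66). Using 35⁻¹ = 17: x ≡ 17·15 = 255 = 3·66 + 57, so x = 57.
Check: σ(57) = 35·57 + 22 = 2017 = 30·66 + 37 ≡ 37 (mod 66).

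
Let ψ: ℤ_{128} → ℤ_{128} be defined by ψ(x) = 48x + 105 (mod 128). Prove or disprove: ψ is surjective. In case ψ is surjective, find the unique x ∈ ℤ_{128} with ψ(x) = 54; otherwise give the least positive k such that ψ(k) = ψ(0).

8

Recall that surjectivity means every element of the codomain has a preimage under ψ.
Since gcd(48, 128) = 16, we have 48x ≡ 0 (mod 16) for all x, so ψ(x) ≡ 9 (mod 16).
But 0 ≢ 9 (mod 16), so 0 ∈ ℤ_{128} has no preimage. So ψ is not surjective.
Since ψ is not surjective, we find the least positive k with ψ(k) = ψ(0): this means 48k ≡ 0 (mod 128), i.e. 128 ∣ 48k. Since gcd(48, 128) = 16, dividing through by 16 this holds exactly when 8 ∣ 3k, and as gcd(3, 8) = 1, exactly when 8 ∣ k.
The smallest positive such k is 8.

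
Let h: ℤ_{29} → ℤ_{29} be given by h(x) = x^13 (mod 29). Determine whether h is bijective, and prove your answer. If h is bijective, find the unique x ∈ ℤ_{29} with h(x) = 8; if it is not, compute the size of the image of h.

18

Since 29 is prime, the nonzero elements of ℤ_{29} form a cyclic group of order 28.
As gcd(13, 28) = 1, raising to the 13th power is a bijection on this group: if a^13 ≡ b^13 then (ab^{−1})^13 = 1, and the only element of order dividing gcd(13, 28) = 1 is 1, so a = b.
With h(0) = 0 this makes h injective on all of ℤ_{29}, hence bijective (finite equal-size domain and codomain). In particular h is bijective.
Since h is bijective, we find the preimage of 8. The inverse of x ↦ x^13 on (ℤ_{29})^× is x ↦ x^13, because 13·13 = 169 = 6·28 + 1 ≡ 1 (mod 28) and x^{28} = 1 for x ≠ 0 (Fermat). So h⁻¹(8) = 8^13 mod 29.
Repeated squaring mod 29: 8^1 ≡ 8, 8^2 ≡ 8² = 64 ≡ 6, 8^4 ≡ 6² = 36 ≡ 7, 8^8 ≡ 7² = 49 ≡ 20. Since 13 = 8 + 4 + 1, 8^13 ≡ 20·7·8: 20·7 = 140 ≡ 24, then 24·8 = 192 ≡ 18. So 8^13 ≡ 18 (mod 29).
Hence h⁻¹(8) = 18.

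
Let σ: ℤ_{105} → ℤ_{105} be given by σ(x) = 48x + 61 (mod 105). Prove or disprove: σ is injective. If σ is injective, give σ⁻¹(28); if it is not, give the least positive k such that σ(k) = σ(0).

35

By definition, σ is injective when σ(s) = σ(t) forces s = t.
We have gcd(48, 105) = 3 > 1. Taking s = 0 and t = 35: σ(0) = 61 and σ(35) = 48·35 + 61 = 1741 ≡ 61 (mod 105).
So σ(0) = σ(35) while 0 ≠ 35, thus σ is not injective.
Since σ is not injective, we find the least positive k with σ(k) = σ(0): this means 48k ≡ 0 (mod 105), i.e. 105 ∣ 48k. Since gcd(48, 105) = 3, dividing through by 3 this holds exactly when 35 ∣ 16k, and as gcd(16, 35) = 1, exactly when 35 ∣ k.
The smallest positive such k is 35.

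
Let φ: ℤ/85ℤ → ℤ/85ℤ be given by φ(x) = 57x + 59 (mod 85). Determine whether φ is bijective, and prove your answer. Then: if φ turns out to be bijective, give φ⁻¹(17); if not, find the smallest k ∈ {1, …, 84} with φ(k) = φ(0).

44

If φ(x_1) = φ(x_2), then 57x_1 ≡ 57x_2 (mod 85). Because gcd(57, 85) = 1, we may cancel 57 to get x_1 ≡ x_2 (mod 85).
We now compute 57⁻¹ mod 85 explicitly. Euclid's algorithm: 85 = 1·57 + 28, 57 = 2·28 + 1; back-substituting gives 1 = 3·57 − 2·85, so 57⁻¹ ≡ 3 (mod 85).
Then y ↦ 3(y − 59) is a two-sided inverse to φ, so every y ∈ ℤ/85ℤ has a preimage.
Hence φ is bijective.
Since φ is bijective, we compute φ⁻¹(17): solve 57x + 59 ≡ 17 (mod 85), i.e. 57x ≡ 43 (mod 85).
Multiplying by 57⁻¹ = 3 gives x ≡ 3·43 = 129 = 1·85 + 44 ≡ 44 (mod 85).
Check: φ(44) = 57·44 + 59 = 2567 = 30·85 + 17 ≡ 17 (mod 85).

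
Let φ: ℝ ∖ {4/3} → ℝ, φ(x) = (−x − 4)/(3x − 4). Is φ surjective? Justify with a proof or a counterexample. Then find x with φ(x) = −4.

If φ(x) = −1/3, cross-multiplying gives 3(−x − 4) = −1(3x − 4), which simplifies to −12 = 4 — false.  So −1/3 has no preimage and φ is not surjective.
Solving φ(x) = −4: cross-multiplying gives −x − 4 = −4(3x − 4), which rearranges to 11x = 20, so x = 20/11.

20/11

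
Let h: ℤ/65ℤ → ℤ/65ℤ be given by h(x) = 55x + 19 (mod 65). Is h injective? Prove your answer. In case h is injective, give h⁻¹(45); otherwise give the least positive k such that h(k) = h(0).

We have gcd(55, 65) = 5 > 1. Taking s = 0 and t = 13: h(0) = 19 and h(13) = 55·13 + 19 = 734 ≡ 19 (mod 65).
So h(0) = h(13) while 0 ≠ 13, therefore h is not injective.
Since h is not injective, we find the least positive k with h(k) = h(0): this means 55k ≡ 0 (mod 65), i.e. 65 ∣ 55k. Since gcd(55, 65) = 5, dividing through by 5 this holds exactly when 13 ∣ 11k, and as gcd(11, 13) = 1, exactly when 13 ∣ k.
The smallest positive such k is 13.

13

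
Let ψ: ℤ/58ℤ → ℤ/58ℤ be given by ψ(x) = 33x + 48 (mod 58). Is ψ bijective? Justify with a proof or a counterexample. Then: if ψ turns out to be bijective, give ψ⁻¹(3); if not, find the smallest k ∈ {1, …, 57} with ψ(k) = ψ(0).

Recall: injectivity means: for all a, b in the domain, ψ(a) = ψ(b) implies a = b.
If ψ(a) = ψ(b), then 33a ≡ 33b (mod 58). Because gcd(33, 58) = 1, we may cancel 33 to get a ≡ b (mod 58).
We now compute 33⁻¹ mod 58 explicitly. Euclid's algorithm: 58 = 1·33 + 25, 33 = 1·25 + 8, 25 = 3·8 + 1; back-substituting gives 1 = 51·33 − 29·58, so 33⁻¹ ≡ 51 (mod 58).
Then y ↦ 51(y − 48) is a two-sided inverse to ψ, so every y ∈ ℤ/58ℤ has a preimage.
Hence ψ is bijective.
Since ψ is bijective, we compute ψ⁻¹(3): solve 33x + 48 ≡ 3 (mod 58), i.e. 33x ≡ 13 (mod 58).
Multiplying by 33⁻¹ = 51 gives x ≡ 51·13 = 663 = 11·58 + 25 ≡ 25 (mod 58).
Check: ψ(25) = 33·25 + 48 = 873 = 15·58 + 3 ≡ 3 (mod 58).

25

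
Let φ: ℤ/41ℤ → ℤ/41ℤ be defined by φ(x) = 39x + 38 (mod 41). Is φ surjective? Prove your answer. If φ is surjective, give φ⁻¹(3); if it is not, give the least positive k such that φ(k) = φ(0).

By definition, φ is surjective if every y in the codomain equals φ(x) for some x in the domain.
Since gcd(39, 41) = 1, 39 is invertible modulo 41. Euclid's algorithm: 41 = 1·39 + 2, 39 = 19·2 + 1; back-substituting gives 1 = 20·39 − 19·41, so 39⁻¹ ≡ 20 (mod 41).
Then y ↦ 20(y − 38) is a two-sided inverse to φ, so every y ∈ ℤ/41ℤ has a preimage.
Hence φ is surjective.
Since φ is surjective, we compute φ⁻¹(3): solve 39x + 38 ≡ 3 (mod 41), i.e. 39x ≡ 6 (mod 41).
Multiplying by 39⁻¹ = 20 gives x ≡ 20·6 = 120 = 2·41 + 38 ≡ 38 (mod 41).
Check: φ(38) = 39·38 + 38 = 1520 = 37·41 + 3 ≡ 3 (mod 41).

38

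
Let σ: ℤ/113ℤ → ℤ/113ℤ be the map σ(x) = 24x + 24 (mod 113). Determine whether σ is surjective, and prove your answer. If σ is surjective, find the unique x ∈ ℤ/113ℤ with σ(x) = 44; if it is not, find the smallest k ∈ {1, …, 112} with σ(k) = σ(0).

95

Since gcd(24, 113) = 1, 24 is invertible modulo 113. Euclid's algorithm: 113 = 4·24 + 17, 24 = 1·17 + 7, 17 = 2·7 + 3, 7 = 2·3 + 1; back-substituting gives 1 = 33·24 − 7·113, so 24⁻¹ ≡ 33 (mod 113).
For any y ∈ ℤ/113ℤ, x = 33(y − 24) mod 113 satisfies σ(x) = 24·33(y − 24) + 24 ≡ y (since 24·33 ≡ 1 mod 113). So every y has a preimage.
Therefore σ is surjective.
Since σ is surjective, we compute σ⁻¹(44): solve 24x + 24 ≡ 44 (mod 113), i.e. 24x ≡ 20 (mod 113).
Multiplying by 24⁻¹ = 33 gives x ≡ 33·20 = 660 = 5·113 + 95 ≡ 95 (mod 113).
Check: σ(95) = 24·95 + 24 = 2304 = 20·113 + 44 ≡ 44 (mod 113).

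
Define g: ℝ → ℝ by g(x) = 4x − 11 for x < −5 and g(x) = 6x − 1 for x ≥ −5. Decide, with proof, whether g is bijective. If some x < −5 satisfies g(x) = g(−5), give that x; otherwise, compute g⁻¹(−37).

Both pieces are strictly increasing (slopes 4 and 6), so each is injective on its own interval.
The left piece maps (−∞, −5) onto (−∞, −31); the right piece maps [−5, ∞) onto [−31, ∞).
Since −31 = −31, the images partition ℝ: g is injective and surjective, hence bijective.
Because the two images are disjoint, no x < −5 has g(x) = g(−5), so we compute g⁻¹(−37): −37 lies in (−∞, −31), so solve 4x − 11 = −37: x = (−37 + 11)/4 = −13/2.

-13/2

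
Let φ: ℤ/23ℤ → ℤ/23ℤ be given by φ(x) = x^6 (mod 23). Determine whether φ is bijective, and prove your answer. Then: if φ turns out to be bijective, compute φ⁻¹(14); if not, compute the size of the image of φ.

φ(11): Repeated squaring mod 23: 11^1 ≡ 11, 11^2 ≡ 11² = 121 ≡ 6, 11^4 ≡ 6² = 36 ≡ 13. Since 6 = 4 + 2, 11^6 ≡ 13·6: 13·6 = 78 ≡ 9. So 11^6 ≡ 9 (mod 23).
φ(12): Repeated squaring mod 23: 12^1 ≡ 12, 12^2 ≡ 12² = 144 ≡ 6, 12^4 ≡ 6² = 36 ≡ 13. Since 6 = 4 + 2, 12^6 ≡ 13·6: 13·6 = 78 ≡ 9. So 12^6 ≡ 9 (mod 23).
So φ(11) = φ(12) = 9 while 11 ≠ 12, therefore φ is not injective, hence not bijective.
Since φ is not bijective, we determine |image(φ)|. Computing x^6 mod 23 for each x (by repeated squaring, reducing mod 23 at every step), the values φ(0), φ(1), …, φ(22) are: 0, 1, 18, 16, 2, 8, 12, 4, 13, 3, 6, 9, 9, 6, 3, 13, 4, 12, 8, 2, 16, 18, 1.
The distinct values are {0, 1, 2, 3, 4, 6, 8, 9, 12, 13, 16, 18}; there are 12 of them.

12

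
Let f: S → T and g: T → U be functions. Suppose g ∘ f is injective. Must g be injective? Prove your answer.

not injective

No. Take S = {1, 2, 3}, T = {1, 2, 3, 4}, U = {1, 2, 3, 4}, f(a) = a for each a ∈ S, and g(b) = 3 if b ∈ {3, 4} else g(b) = b.
Then g ∘ f = f is injective (S ⊂ T and f is the inclusion), but g(3) = g(4) = 3 with 3 ≠ 4, so g is not injective.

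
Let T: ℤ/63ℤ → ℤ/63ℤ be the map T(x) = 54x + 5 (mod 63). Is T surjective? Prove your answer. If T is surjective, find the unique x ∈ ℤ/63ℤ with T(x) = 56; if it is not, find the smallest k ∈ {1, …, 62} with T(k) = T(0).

7

Since gcd(54, 63) = 9, we have 54x ≡ 0 (mod 9) for all x, so T(x) ≡ 5 (mod 9).
But 0 ≢ 5 (mod 9), so 0 ∈ ℤ/63ℤ has no preimage. So T is not surjective.
Since T is not surjective, we find the least positive k with T(k) = T(0): this means 54k ≡ 0 (mod 63), i.e. 63 ∣ 54k. Since gcd(54, 63) = 9, dividing through by 9 this holds exactly when 7 ∣ 6k, and as gcd(6, 7) = 1, exactly when 7 ∣ k.
The smallest positive such k is 7.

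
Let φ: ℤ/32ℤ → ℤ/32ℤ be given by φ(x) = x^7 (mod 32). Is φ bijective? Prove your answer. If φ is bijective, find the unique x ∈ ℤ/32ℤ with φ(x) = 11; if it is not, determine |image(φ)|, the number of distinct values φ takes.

φ(0) = 0^7 = 0.
φ(2): Repeated squaring mod 32: 2^1 ≡ 2, 2^2 ≡ 2² = 4, 2^4 ≡ 4² = 16. Since 7 = 4 + 2 + 1, 2^7 ≡ 16·4·2: 16·4 = 64 ≡ 0, then 0·2 = 0. So 2^7 ≡ 0 (mod 32).
So φ(0) = φ(2) = 0 while 0 ≠ 2, thus φ is not injective, hence not bijective.
Since φ is not bijective, we determine |image(φ)|. Computing x^7 mod 32 for each x (by repeated squaring, reducing mod 32 at every step), the values φ(0), φ(1), …, φ(31) are: 0, 1, 0, 11, 0, 13, 0, 23, 0, 25, 0, 3, 0, 5, 0, 15, 0, 17, 0, 27, 0, 29, 0, 7, 0, 9, 0, 19, 0, 21, 0, 31.
The distinct values are {0, 1, 3, 5, 7, 9, 11, 13, 15, 17, 19, 21, 23, 25, 27, 29, 31}; there are 17 of them.

17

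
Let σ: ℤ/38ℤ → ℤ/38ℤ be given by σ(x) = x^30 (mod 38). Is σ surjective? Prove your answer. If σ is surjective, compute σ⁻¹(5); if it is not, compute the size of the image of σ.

σ(3): Repeated squaring mod 38: 3^1 ≡ 3, 3^2 ≡ 3² = 9, 3^4 ≡ 9² = 81 ≡ 5, 3^8 ≡ 5² = 25, 3^16 ≡ 25² = 625 ≡ 17. Since 30 = 16 + 8 + 4 + 2, 3^30 ≡ 17·25·5·9: 17·25 = 425 ≡ 7, then 7·5 = 35, then 35·9 = 315 ≡ 11. So 3^30 ≡ 11 (mod 38).
σ(5): Repeated squaring mod 38: 5^1 ≡ 5, 5^2 ≡ 5² = 25, 5^4 ≡ 25² = 625 ≡ 17, 5^8 ≡ 17² = 289 ≡ 23, 5^16 ≡ 23² = 529 ≡ 35. Since 30 = 16 + 8 + 4 + 2, 5^30 ≡ 35·23·17·25: 35·23 = 805 ≡ 7, then 7·17 = 119 ≡ 5, then 5·25 = 125 ≡ 11. So 5^30 ≡ 11 (mod 38).
So σ(3) = σ(5) = 11 while 3 ≠ 5, therefore σ is not injective.
A non-injective map from the 38-element set ℤ/38ℤ to itself takes at most 37 distinct values, so it cannot be surjective. Therefore σ is not surjective.
Since σ is not surjective, we determine |image(σ)|. Computing x^30 mod 38 for each x (by repeated squaring, reducing mod 38 at every step), the values σ(0), σ(1), …, σ(37) are: 0, 1, 30, 11, 26, 11, 26, 1, 20, 7, 26, 1, 20, 7, 30, 7, 30, 11, 20, 19, 20, 11, 30, 7, 30, 7, 20, 1, 26, 7, 20, 1, 26, 11, 26, 11, 30, 1.
The distinct values are {0, 1, 7, 11, 19, 20, 26, 30}; there are 8 of them.

8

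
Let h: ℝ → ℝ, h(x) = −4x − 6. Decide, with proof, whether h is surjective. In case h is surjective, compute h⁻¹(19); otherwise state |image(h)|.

For any y ∈ ℝ, x = (y + 6)/(−4) satisfies h(x) = y.
Therefore h is surjective.
Since h is surjective, we compute h⁻¹(19) = (19 + 6)/(−4) = −25/4.

-25/4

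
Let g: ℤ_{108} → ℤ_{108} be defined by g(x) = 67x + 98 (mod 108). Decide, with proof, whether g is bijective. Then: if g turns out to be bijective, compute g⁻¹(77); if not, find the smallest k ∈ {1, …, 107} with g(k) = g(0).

69

Recall: g is injective when g(s) = g(t) forces s = t.
If g(s) = g(t), then 67s ≡ 67t (mod 108). Because gcd(67, 108) = 1, we may cancel 67 to get s ≡ t (mod 108).
We now compute 67⁻¹ mod 108 explicitly. Euclid's algorithm: 108 = 1·67 + 41, 67 = 1·41 + 26, 41 = 1·26 + 15, 26 = 1·15 + 11, 15 = 1·11 + 4, 11 = 2·4 + 3, 4 = 1·3 + 1; back-substituting gives 1 = 79·67 − 49·108, so 67⁻¹ ≡ 79 (mod 108).
Then y ↦ 79(y − 98) is a two-sided inverse to g, so every y ∈ ℤ_{108} has a preimage.
Hence g is bijective.
Since g is bijective, we compute g⁻¹(77): solve 67x + 98 ≡ 77 (mod 108), i.e. 67x ≡ 87 (mod 108).
Multiplying by 67⁻¹ = 79 gives x ≡ 79·87 = 6873 = 63·108 + 69 ≡ 69 (mod 108).
Check: g(69) = 67·69 + 98 = 4721 = 43·108 + 77 ≡ 77 (mod 108).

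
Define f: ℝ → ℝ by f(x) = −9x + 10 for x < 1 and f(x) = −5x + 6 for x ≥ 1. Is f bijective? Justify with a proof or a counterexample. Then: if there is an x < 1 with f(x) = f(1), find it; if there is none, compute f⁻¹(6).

4/9

Both pieces are strictly decreasing (slopes −9 and −5), so each is injective on its own interval.
The left piece maps (−∞, 1) onto (1, ∞); the right piece maps [1, ∞) onto (−∞, 1].
Since 1 = 1, the images partition ℝ: f is injective and surjective, hence bijective.
Because the two images are disjoint, no x < 1 has f(x) = f(1), so we compute f⁻¹(6): 6 lies in (1, ∞), so solve −9x + 10 = 6: x = (6 − 10)/(−9) = 4/9.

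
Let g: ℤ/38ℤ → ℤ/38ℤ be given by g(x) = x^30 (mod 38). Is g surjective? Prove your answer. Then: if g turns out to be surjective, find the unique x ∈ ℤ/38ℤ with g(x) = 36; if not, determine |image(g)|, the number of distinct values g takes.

8

g(3): Repeated squaring mod 38: 3^1 ≡ 3, 3^2 ≡ 3² = 9, 3^4 ≡ 9² = 81 ≡ 5, 3^8 ≡ 5² = 25, 3^16 ≡ 25² = 625 ≡ 17. Since 30 = 16 + 8 + 4 + 2, 3^30 ≡ 17·25·5·9: 17·25 = 425 ≡ 7, then 7·5 = 35, then 35·9 = 315 ≡ 11. So 3^30 ≡ 11 (mod 38).
g(5): Repeated squaring mod 38: 5^1 ≡ 5, 5^2 ≡ 5² = 25, 5^4 ≡ 25² = 625 ≡ 17, 5^8 ≡ 17² = 289 ≡ 23, 5^16 ≡ 23² = 529 ≡ 35. Since 30 = 16 + 8 + 4 + 2, 5^30 ≡ 35·23·17·25: 35·23 = 805 ≡ 7, then 7·17 = 119 ≡ 5, then 5·25 = 125 ≡ 11. So 5^30 ≡ 11 (mod 38).
So g(3) = g(5) = 11 while 3 ≠ 5, hence g is not injective.
A non-injective map from the 38-element set ℤ/38ℤ to itself takes at most 37 distinct values, so it cannot be surjective. Therefore g is not surjective.
Since g is not surjective, we determine |image(g)|. Computing x^30 mod 38 for each x (by repeated squaring, reducing mod 38 at every step), the values g(0), g(1), …, g(37) are: 0, 1, 30, 11, 26, 11, 26, 1, 20, 7, 26, 1, 20, 7, 30, 7, 30, 11, 20, 19, 20, 11, 30, 7, 30, 7, 20, 1, 26, 7, 20, 1, 26, 11, 26, 11, 30, 1.
The distinct values are {0, 1, 7, 11, 19, 20, 26, 30}; there are 8 of them.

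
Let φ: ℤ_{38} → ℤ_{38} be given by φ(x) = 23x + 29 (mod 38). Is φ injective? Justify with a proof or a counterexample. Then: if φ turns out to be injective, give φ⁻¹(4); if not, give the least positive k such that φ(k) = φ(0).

27

If φ(x_1) = φ(x_2), then 23x_1 ≡ 23x_2 (mod 38). Because gcd(23, 38) = 1, we may cancel 23 to get x_1 ≡ x_2 (mod 38).
Thus φ is injective.
We now compute 23⁻¹ mod 38 explicitly. Euclid's algorithm: 38 = 1·23 + 15, 23 = 1·15 + 8, 15 = 1·8 + 7, 8 = 1·7 + 1; back-substituting gives 1 = 5·23 − 3·38, so 23⁻¹ ≡ 5 (mod 38).
Since φ is injective, we compute φ⁻¹(4): solve 23x + 29 ≡ 4 (mod 38), i.e. 23x ≡ 13 (mod 38).
Multiplying by 23⁻¹ = 5 gives x ≡ 5·13 = 65 = 1·38 + 27 ≡ 27 (mod 38).
Check: φ(27) = 23·27 + 29 = 650 = 17·38 + 4 ≡ 4 (mod 38).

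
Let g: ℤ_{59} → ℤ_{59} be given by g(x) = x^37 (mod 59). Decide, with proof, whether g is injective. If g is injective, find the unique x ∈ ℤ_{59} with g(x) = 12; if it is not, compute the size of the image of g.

Since 59 is prime, the nonzero elements of ℤ_{59} form a cyclic group of order 58.
As gcd(37, 58) = 1, raising to the 37th power is a bijection on this group: if u^37 ≡ v^37 then (uv^{−1})^37 = 1, and the only element of order dividing gcd(37, 58) = 1 is 1, so u = v.
With g(0) = 0 this makes g injective on all of ℤ_{59}, hence bijective (finite equal-size domain and codomain). In particular g is injective.
Since g is injective, we find the preimage of 12. The inverse of x ↦ x^37 on (ℤ_{59})^× is x ↦ x^11, because 37·11 = 407 = 7·58 + 1 ≡ 1 (mod 58) and x^{58} = 1 for x ≠ 0 (Fermat). So g⁻¹(12) = 12^11 mod 59.
Repeated squaring mod 59: 12^1 ≡ 12, 12^2 ≡ 12² = 144 ≡ 26, 12^4 ≡ 26² = 676 ≡ 27, 12^8 ≡ 27² = 729 ≡ 21. Since 11 = 8 + 2 + 1, 12^11 ≡ 21·26·12: 21·26 = 546 ≡ 15, then 15·12 = 180 ≡ 3. So 12^11 ≡ 3 (mod 59).
Hence g⁻¹(12) = 3.

3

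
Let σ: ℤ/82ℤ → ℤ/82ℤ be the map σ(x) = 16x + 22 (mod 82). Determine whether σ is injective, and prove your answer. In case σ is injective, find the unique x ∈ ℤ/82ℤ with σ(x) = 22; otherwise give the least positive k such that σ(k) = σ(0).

41

By definition, σ is injective if σ(x_1) = σ(x_2) implies x_1 = x_2.
We have gcd(16, 82) = 2 > 1. Taking x_1 = 0 and x_2 = 41: σ(0) = 22 and σ(41) = 16·41 + 22 = 678 ≡ 22 (mod 82).
So σ(0) = σ(41) while 0 ≠ 41, so σ is not injective.
Since σ is not injective, we find the least positive k with σ(k) = σ(0): this means 16k ≡ 0 (mod 82), i.e. 82 ∣ 16k. Since gcd(16, 82) = 2, dividing through by 2 this holds exactly when 41 ∣ 8k, and as gcd(8, 41) = 1, exactly when 41 ∣ k.
The smallest positive such k is 41.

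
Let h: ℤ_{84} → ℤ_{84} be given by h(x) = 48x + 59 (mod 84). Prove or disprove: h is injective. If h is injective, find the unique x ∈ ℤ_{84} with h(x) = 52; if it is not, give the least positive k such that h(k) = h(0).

We have gcd(48, 84) = 12 > 1. Taking u = 0 and v = 7: h(0) = 59 and h(7) = 48·7 + 59 = 395 ≡ 59 (mod 84).
So h(0) = h(7) while 0 ≠ 7, so h is not injective.
Since h is not injective, we find the least positive k with h(k) = h(0): this means 48k ≡ 0 (mod 84), i.e. 84 ∣ 48k. Since gcd(48, 84) = 12, dividing through by 12 this holds exactly when 7 ∣ 4k, and as gcd(4, 7) = 1, exactly when 7 ∣ k.
The smallest positive such k is 7.

7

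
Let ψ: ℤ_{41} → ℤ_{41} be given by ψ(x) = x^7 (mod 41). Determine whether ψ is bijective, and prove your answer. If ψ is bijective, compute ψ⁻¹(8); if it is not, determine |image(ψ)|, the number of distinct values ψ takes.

20

Since 41 is prime, the nonzero elements of ℤ_{41} form a cyclic group of order 40.
As gcd(7, 40) = 1, raising to the 7th power is a bijection on this group: if x_1^7 ≡ x_2^7 then (x_1x_2^{−1})^7 = 1, and the only element of order dividing gcd(7, 40) = 1 is 1, so x_1 = x_2.
With ψ(0) = 0 this makes ψ injective on all of ℤ_{41}, hence bijective (finite equal-size domain and codomain). In particular ψ is bijective.
Since ψ is bijective, we find the preimage of 8. The inverse of x ↦ x^7 on (ℤ_{41})^× is x ↦ x^23, because 7·23 = 161 = 4·40 + 1 ≡ 1 (mod 40) and x^{40} = 1 for x ≠ 0 (Fermat). So ψ⁻¹(8) = 8^23 mod 41.
Repeated squaring mod 41: 8^1 ≡ 8, 8^2 ≡ 8² = 64 ≡ 23, 8^4 ≡ 23² = 529 ≡ 37, 8^8 ≡ 37² = 1369 ≡ 16, 8^16 ≡ 16² = 256 ≡ 10. Since 23 = 16 + 4 + 2 + 1, 8^23 ≡ 10·37·23·8: 10·37 = 370 ≡ 1, then 1·23 = 23, then 23·8 = 184 ≡ 20. So 8^23 ≡ 20 (mod 41).
Hence ψ⁻¹(8) = 20.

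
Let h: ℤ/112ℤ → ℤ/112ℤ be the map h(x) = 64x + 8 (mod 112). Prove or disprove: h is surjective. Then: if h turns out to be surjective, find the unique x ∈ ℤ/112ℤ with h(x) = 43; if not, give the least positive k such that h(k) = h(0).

Since gcd(64, 112) = 16, we have 64x ≡ 0 (mod 16) for all x, so h(x) ≡ 8 (mod 16).
But 0 ≢ 8 (mod 16), so 0 ∈ ℤ/112ℤ has no preimage. Thus h is not surjective.
Since h is not surjective, we find the least positive k with h(k) = h(0): this means 64k ≡ 0 (mod 112), i.e. 112 ∣ 64k. Since gcd(64, 112) = 16, dividing through by 16 this holds exactly when 7 ∣ 4k, and as gcd(4, 7) = 1, exactly when 7 ∣ k.
The smallest positive such k is 7.

7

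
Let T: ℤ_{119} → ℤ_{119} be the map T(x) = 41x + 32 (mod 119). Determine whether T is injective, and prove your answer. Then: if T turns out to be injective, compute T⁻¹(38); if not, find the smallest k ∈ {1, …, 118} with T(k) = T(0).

Suppose T(x_1) = T(x_2) in ℤ_{119}. Then 41x_1 + 32 ≡ 41x_2 + 32 (mod 119), so 41(x_1 − x_2) ≡ 0 (mod 119).
Since gcd(41, 119) = 1, 41 is invertible modulo 119, therefore x_1 − x_2 ≡ 0 (mod 119), i.e. x_1 = x_2.
Thus T is injective.
We now compute 41⁻¹ mod 119 explicitly. Euclid's algorithm: 119 = 2·41 + 37, 41 = 1·37 + 4, 37 = 9·4 + 1; back-substituting gives 1 = 90·41 − 31·119, so 41⁻¹ ≡ 90 (mod 119).
Since T is injective, we compute T⁻¹(38): solve 41x + 32 ≡ 38 (mod 119), i.e. 41x ≡ 6 (mod 119).
Multiplying by 41⁻¹ = 90 gives x ≡ 90·6 = 540 = 4·119 + 64 ≡ 64 (mod 119).
Check: T(64) = 41·64 + 32 = 2656 = 22·119 + 38 ≡ 38 (mod 119).

64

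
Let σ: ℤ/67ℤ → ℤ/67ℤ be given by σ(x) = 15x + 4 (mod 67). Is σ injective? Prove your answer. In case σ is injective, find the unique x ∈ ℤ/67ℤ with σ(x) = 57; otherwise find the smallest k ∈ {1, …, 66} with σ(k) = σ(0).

By definition, σ is injective if σ(s) = σ(t) implies s = t.
Suppose σ(s) = σ(t) in ℤ/67ℤ. Then 15s + 4 ≡ 15t + 4 (mod 67), hence 15(s − t) ≡ 0 (mod 67).
Since gcd(15, 67) = 1, 15 is invertible modulo 67, hence s − t ≡ 0 (mod 67), i.e. s = t.
So σ is injective.
We now compute 15⁻¹ mod 67 explicitly. Euclid's algorithm: 67 = 4·15 + 7, 15 = 2·7 + 1; back-substituting gives 1 = 9·15 − 2·67, so 15⁻¹ ≡ 9 (mod 67).
Since σ is injective, we compute σ⁻¹(57): solve 15x + 4 ≡ 57 (mod 67), i.e. 15x ≡ 53 (mod 67).
Multiplying by 15⁻¹ = 9 gives x ≡ 9·53 = 477 = 7·67 + 8 ≡ 8 (mod 67).
Check: σ(8) = 15·8 + 4 = 124 = 1·67 + 57 ≡ 57 (mod 67).

8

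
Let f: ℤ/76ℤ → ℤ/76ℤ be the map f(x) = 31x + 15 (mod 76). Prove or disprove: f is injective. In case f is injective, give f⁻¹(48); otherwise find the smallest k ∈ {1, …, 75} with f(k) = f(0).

If f(a) = f(b), then 31a ≡ 31b (mod 76). Because gcd(31, 76) = 1, we may cancel 31 to get a ≡ b (mod 76).
So f is injective.
We now compute 31⁻¹ mod 76 explicitly. Euclid's algorithm: 76 = 2·31 + 14, 31 = 2·14 + 3, 14 = 4·3 + 2, 3 = 1·2 + 1; back-substituting gives 1 = 27·31 − 11·76, so 31⁻¹ ≡ 27 (mod 76).
Since f is injective, we compute f⁻¹(48): solve 31x + 15 ≡ 48 (mod 76), i.e. 31x ≡ 33 (mod 76).
Multiplying by 31⁻¹ = 27 gives x ≡ 27·33 = 891 = 11·76 + 55 ≡ 55 (mod 76).
Check: f(55) = 31·55 + 15 = 1720 = 22·76 + 48 ≡ 48 (mod 76).

55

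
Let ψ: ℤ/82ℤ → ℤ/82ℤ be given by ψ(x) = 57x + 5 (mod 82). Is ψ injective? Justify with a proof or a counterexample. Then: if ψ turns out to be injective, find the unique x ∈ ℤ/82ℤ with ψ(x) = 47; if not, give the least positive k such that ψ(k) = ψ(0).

Recall: ψ is injective if ψ(u) = ψ(v) implies u = v.
If ψ(u) = ψ(v), then 57u ≡ 57v (mod 82). Because gcd(57, 82) = 1, we may cancel 57 to get u ≡ v (mod 82).
So ψ is injective.
We now compute 57⁻¹ mod 82 explicitly. Euclid's algorithm: 82 = 1·57 + 25, 57 = 2·25 + 7, 25 = 3·7 + 4, 7 = 1·4 + 3, 4 = 1·3 + 1; back-substituting gives 1 = 59·57 − 41·82, so 57⁻¹ ≡ 59 (mod 82).
Since ψ is injective, we find ψ⁻¹(47): we need 57x ≡ 47 − 5 ≡ 42 (mod 82). Using 57⁻¹ = 59: x ≡ 59·42 = 2478 = 30·82 + 18, so x = 18.
Check: ψ(18) = 57·18 + 5 = 1031 = 12·82 + 47 ≡ 47 (mod 82).

18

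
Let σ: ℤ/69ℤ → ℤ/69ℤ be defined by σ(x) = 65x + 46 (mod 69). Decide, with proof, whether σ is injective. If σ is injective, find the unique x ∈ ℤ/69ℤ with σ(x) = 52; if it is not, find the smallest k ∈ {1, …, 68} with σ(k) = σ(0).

33

Recall that σ is injective when σ(a) = σ(b) forces a = b.
If σ(a) = σ(b), then 65a ≡ 65b (mod 69). Because gcd(65, 69) = 1, we may cancel 65 to get a ≡ b (mod 69).
So σ is injective.
We now compute 65⁻¹ mod 69 explicitly. Euclid's algorithm: 69 = 1·65 + 4, 65 = 16·4 + 1; back-substituting gives 1 = 17·65 − 16·69, so 65⁻¹ ≡ 17 (mod 69).
Since σ is injective, we compute σ⁻¹(52): solve 65x + 46 ≡ 52 (mod 69), i.e. 65x ≡ 6 (mod 69).
Multiplying by 65⁻¹ = 17 gives x ≡ 17·6 = 102 = 1·69 + 33 ≡ 33 (mod 69).
Check: σ(33) = 65·33 + 46 = 2191 = 31·69 + 52 ≡ 52 (mod 69).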